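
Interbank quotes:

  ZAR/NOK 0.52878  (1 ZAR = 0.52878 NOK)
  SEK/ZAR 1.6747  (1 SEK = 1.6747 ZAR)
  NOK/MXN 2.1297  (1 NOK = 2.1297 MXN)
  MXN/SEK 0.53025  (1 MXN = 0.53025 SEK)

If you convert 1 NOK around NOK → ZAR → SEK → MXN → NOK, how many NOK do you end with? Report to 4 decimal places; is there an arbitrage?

Around NOK → ZAR → SEK → MXN → NOK: 1 ÷ 0.52878 ÷ 1.6747 ÷ 0.53025 ÷ 2.1297 = 0.999974
Product ≈ 1 (deviation 0.003%, within rounding noise).

1.0000 (no arbitrage)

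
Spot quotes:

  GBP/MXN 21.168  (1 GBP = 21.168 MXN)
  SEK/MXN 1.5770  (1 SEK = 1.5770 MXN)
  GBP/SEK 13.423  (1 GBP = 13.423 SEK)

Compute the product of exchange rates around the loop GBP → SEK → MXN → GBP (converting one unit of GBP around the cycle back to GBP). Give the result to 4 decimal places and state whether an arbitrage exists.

Around GBP → SEK → MXN → GBP: 1 × 13.423 × 1.5770 ÷ 21.168 = 1.000003
Product ≈ 1 (deviation 0.000%, within rounding noise).

1.0000 (no arbitrage)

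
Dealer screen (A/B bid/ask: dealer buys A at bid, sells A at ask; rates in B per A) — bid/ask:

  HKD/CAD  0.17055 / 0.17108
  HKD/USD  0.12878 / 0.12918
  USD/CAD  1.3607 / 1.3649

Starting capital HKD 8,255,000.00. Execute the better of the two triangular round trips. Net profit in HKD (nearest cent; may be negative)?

Net profit: HKD 200,292.61

Best loop HKD → USD → CAD → HKD:
HKD 8,255,000.00 × 0.12878 (sell HKD at bid) = USD 1,063,078.90
USD 1,063,078.90 × 1.3607 (sell USD at bid) = CAD 1,446,531.46
CAD 1,446,531.46 ÷ 0.17108 (buy HKD at ask) = HKD 8,455,292.61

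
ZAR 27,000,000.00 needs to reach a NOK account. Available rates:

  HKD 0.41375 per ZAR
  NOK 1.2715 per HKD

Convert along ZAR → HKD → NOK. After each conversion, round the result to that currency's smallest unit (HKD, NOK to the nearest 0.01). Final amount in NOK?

NOK 14,204,244.38

ZAR 27,000,000.00 × 0.41375 = HKD 11,171,250.00
HKD 11,171,250.00 × 1.2715 = NOK 14,204,244.38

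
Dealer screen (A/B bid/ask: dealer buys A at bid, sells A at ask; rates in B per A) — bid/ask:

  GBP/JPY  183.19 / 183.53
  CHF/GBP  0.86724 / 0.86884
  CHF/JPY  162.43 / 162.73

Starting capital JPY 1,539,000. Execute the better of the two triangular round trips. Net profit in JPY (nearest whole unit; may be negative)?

Best loop JPY → GBP → CHF → JPY:
JPY 1,539,000 ÷ 183.53 (buy GBP at ask) = GBP 8,385.55
GBP 8,385.55 ÷ 0.86884 (buy CHF at ask) = CHF 9,651.43
CHF 9,651.43 × 162.43 (sell CHF at bid) = JPY 1,567,682

Net profit: JPY 28,682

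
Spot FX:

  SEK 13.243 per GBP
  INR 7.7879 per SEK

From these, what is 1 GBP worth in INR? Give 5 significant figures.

GBP/INR = 103.14

1 GBP × 13.243 = 13.243 SEK
13.243 SEK × 7.7879 = 103.135 INR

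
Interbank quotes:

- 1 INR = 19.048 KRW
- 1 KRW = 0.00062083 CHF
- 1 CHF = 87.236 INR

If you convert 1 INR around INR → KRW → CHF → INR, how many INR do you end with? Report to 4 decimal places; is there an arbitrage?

Around INR → KRW → CHF → INR: 1 × 19.048 × 0.00062083 × 87.236 = 1.031615
Product > 1; profitable direction is INR → KRW → CHF → INR.

1.0316 (arbitrage exists)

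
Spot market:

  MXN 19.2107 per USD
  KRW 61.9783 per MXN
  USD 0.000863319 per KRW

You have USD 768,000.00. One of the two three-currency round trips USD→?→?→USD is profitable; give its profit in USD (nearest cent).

Profit: USD 21,433.17

Profitable loop is USD → MXN → KRW → USD:
USD 768,000.00 × 19.2107 = MXN 14,753,817.60
MXN 14,753,817.60 × 61.9783 = KRW 914,416,533
KRW 914,416,533 × 0.000863319 = USD 789,433.17
Profit = USD 789,433.17 − USD 768,000.00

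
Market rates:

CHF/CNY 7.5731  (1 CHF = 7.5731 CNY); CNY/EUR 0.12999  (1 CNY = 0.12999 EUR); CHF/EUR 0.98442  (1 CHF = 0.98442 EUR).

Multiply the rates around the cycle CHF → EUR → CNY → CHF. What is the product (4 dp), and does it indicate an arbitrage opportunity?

1.0000 (no arbitrage)

Around CHF → EUR → CNY → CHF: 1 × 0.98442 ÷ 0.12999 ÷ 7.5731 = 0.999993
Product ≈ 1 (deviation 0.001%, within rounding noise).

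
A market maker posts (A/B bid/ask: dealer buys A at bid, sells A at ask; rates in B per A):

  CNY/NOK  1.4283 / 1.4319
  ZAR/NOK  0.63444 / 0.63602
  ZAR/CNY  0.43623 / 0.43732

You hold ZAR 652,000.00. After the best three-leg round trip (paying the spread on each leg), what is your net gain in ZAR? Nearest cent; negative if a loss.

Best loop ZAR → NOK → CNY → ZAR:
ZAR 652,000.00 × 0.63444 (sell ZAR at bid) = NOK 413,654.88
NOK 413,654.88 ÷ 1.4319 (buy CNY at ask) = CNY 288,885.31
CNY 288,885.31 ÷ 0.43732 (buy ZAR at ask) = ZAR 660,581.07

Net profit: ZAR 8,581.07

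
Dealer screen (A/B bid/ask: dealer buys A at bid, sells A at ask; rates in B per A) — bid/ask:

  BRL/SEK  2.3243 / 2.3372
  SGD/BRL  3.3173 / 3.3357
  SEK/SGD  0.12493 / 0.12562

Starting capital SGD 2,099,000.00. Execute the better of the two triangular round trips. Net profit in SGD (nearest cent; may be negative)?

Net profit: SGD 44,239.91

Best loop SGD → SEK → BRL → SGD:
SGD 2,099,000.00 ÷ 0.12562 (buy SEK at ask) = SEK 16,709,122.75
SEK 16,709,122.75 ÷ 2.3372 (buy BRL at ask) = BRL 7,149,205.35
BRL 7,149,205.35 ÷ 3.3357 (buy SGD at ask) = SGD 2,143,239.91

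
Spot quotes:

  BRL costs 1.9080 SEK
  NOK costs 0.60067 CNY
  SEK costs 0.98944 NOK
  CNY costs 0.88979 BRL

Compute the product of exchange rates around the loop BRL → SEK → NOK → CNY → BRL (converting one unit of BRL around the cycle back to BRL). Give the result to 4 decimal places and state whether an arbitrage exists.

1.0090 (arbitrage exists)

Around BRL → SEK → NOK → CNY → BRL: 1 × 1.9080 × 0.98944 × 0.60067 × 0.88979 = 1.009000
Product > 1; profitable direction is BRL → SEK → NOK → CNY → BRL.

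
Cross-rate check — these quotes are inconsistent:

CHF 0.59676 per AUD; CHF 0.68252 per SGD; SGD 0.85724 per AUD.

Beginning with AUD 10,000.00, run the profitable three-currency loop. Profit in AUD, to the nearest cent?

Profit: AUD 199.57

Profitable loop is AUD → CHF → SGD → AUD:
AUD 10,000.00 × 0.59676 = CHF 5,967.60
CHF 5,967.60 ÷ 0.68252 = SGD 8,743.48
SGD 8,743.48 ÷ 0.85724 = AUD 10,199.57
Profit = AUD 10,199.57 − AUD 10,000.00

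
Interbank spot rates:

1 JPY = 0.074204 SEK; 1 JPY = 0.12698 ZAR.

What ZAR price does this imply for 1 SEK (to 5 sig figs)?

SEK/ZAR = 1.7112

1 SEK ÷ 0.074204 = 13.4764 JPY
13.4764 JPY × 0.12698 = 1.71123 ZAR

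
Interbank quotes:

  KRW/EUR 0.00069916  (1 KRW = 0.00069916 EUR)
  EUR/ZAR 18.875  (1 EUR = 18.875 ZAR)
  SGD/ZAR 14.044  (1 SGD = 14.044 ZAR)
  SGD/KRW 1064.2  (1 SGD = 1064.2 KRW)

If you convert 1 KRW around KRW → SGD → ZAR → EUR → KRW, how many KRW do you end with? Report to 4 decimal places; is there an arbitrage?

1.0000 (no arbitrage)

Around KRW → SGD → ZAR → EUR → KRW: 1 ÷ 1064.2 × 14.044 ÷ 18.875 ÷ 0.00069916 = 1.000009
Product ≈ 1 (deviation 0.001%, within rounding noise).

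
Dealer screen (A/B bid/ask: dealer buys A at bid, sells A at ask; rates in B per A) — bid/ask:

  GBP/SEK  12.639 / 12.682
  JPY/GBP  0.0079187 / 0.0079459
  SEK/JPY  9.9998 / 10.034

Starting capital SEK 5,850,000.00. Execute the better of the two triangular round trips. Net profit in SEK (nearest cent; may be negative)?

Net profit: SEK 4,823.19

Best loop SEK → JPY → GBP → SEK:
SEK 5,850,000.00 × 9.9998 (sell SEK at bid) = JPY 58,498,830
JPY 58,498,830 × 0.0079187 (sell JPY at bid) = GBP 463,234.69
GBP 463,234.69 × 12.639 (sell GBP at bid) = SEK 5,854,823.19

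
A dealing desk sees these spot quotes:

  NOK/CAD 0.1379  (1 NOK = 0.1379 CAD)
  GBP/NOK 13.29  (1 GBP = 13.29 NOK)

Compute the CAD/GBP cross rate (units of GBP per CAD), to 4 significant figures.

CAD/GBP = 0.5456

1 CAD ÷ 0.1379 = 7.25163 NOK
7.25163 NOK ÷ 13.29 = 0.545646 GBP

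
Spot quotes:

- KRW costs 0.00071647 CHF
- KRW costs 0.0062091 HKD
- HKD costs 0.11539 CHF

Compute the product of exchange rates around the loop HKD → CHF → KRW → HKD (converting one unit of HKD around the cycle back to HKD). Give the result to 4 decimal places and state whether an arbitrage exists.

Around HKD → CHF → KRW → HKD: 1 × 0.11539 ÷ 0.00071647 × 0.0062091 = 0.999997
Product ≈ 1 (deviation 0.000%, within rounding noise).

1.0000 (no arbitrage)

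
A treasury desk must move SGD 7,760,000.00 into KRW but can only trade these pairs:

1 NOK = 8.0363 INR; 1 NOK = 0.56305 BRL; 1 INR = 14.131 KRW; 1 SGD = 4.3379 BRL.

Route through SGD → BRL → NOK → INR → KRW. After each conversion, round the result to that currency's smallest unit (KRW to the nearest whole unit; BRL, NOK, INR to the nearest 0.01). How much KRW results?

SGD 7,760,000.00 × 4.3379 = BRL 33,662,104.00
BRL 33,662,104.00 ÷ 0.56305 = NOK 59,785,283.72
NOK 59,785,283.72 × 8.0363 = INR 480,452,475.56
INR 480,452,475.56 × 14.131 = KRW 6,789,273,932

KRW 6,789,273,932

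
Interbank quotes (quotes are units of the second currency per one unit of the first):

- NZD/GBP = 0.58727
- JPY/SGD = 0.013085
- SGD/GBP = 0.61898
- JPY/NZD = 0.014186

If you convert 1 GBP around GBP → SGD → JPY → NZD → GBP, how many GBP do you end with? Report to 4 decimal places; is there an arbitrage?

Around GBP → SGD → JPY → NZD → GBP: 1 ÷ 0.61898 ÷ 0.013085 × 0.014186 × 0.58727 = 1.028602
Product > 1; profitable direction is GBP → SGD → JPY → NZD → GBP.

1.0286 (arbitrage exists)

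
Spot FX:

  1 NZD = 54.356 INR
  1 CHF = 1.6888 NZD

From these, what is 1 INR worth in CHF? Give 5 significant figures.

1 INR ÷ 54.356 = 0.0183972 NZD
0.0183972 NZD ÷ 1.6888 = 0.0108937 CHF

INR/CHF = 0.010894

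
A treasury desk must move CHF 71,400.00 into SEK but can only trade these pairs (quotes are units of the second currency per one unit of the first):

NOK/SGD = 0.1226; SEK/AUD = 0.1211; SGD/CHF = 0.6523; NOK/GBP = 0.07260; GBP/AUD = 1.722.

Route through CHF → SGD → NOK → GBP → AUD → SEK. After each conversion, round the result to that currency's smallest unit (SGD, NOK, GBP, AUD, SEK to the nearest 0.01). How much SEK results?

CHF 71,400.00 ÷ 0.6523 = SGD 109,458.84
SGD 109,458.84 ÷ 0.1226 = NOK 892,812.72
NOK 892,812.72 × 0.07260 = GBP 64,818.20
GBP 64,818.20 × 1.722 = AUD 111,616.94
AUD 111,616.94 ÷ 0.1211 = SEK 921,692.32

SEK 921,692.32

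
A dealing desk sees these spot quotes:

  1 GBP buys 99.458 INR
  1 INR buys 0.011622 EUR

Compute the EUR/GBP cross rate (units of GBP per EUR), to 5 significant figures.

EUR/GBP = 0.86513

1 EUR ÷ 0.011622 = 86.0437 INR
86.0437 INR ÷ 99.458 = 0.865126 GBP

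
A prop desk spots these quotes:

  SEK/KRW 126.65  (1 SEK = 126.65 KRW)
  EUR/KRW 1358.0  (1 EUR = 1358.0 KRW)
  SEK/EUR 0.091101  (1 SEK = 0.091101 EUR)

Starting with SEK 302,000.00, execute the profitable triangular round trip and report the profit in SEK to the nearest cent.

Profit: SEK 7,164.22

Profitable loop is SEK → KRW → EUR → SEK:
SEK 302,000.00 × 126.65 = KRW 38,248,300
KRW 38,248,300 ÷ 1358.0 = EUR 28,165.17
EUR 28,165.17 ÷ 0.091101 = SEK 309,164.22
Profit = SEK 309,164.22 − SEK 302,000.00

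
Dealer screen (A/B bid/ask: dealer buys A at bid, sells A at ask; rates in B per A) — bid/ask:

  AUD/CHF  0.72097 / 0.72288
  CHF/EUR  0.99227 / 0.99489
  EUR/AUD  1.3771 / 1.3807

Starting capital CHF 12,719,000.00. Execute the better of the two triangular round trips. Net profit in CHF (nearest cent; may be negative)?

Net profit: CHF 89,915.71

Best loop CHF → AUD → EUR → CHF:
CHF 12,719,000.00 ÷ 0.72288 (buy AUD at ask) = AUD 17,594,898.19
AUD 17,594,898.19 ÷ 1.3807 (buy EUR at ask) = EUR 12,743,462.15
EUR 12,743,462.15 ÷ 0.99489 (buy CHF at ask) = CHF 12,808,915.71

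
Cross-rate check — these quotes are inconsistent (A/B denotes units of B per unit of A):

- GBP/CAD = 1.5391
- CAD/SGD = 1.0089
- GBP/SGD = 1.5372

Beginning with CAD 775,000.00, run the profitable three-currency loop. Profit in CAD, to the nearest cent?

Profitable loop is CAD → SGD → GBP → CAD:
CAD 775,000.00 × 1.0089 = SGD 781,897.50
SGD 781,897.50 ÷ 1.5372 = GBP 508,650.47
GBP 508,650.47 × 1.5391 = CAD 782,863.94
Profit = CAD 782,863.94 − CAD 775,000.00

Profit: CAD 7,863.94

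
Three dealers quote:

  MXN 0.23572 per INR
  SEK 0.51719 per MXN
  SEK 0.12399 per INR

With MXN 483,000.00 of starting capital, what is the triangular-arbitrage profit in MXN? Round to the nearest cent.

Profit: MXN 8,232.67

Profitable loop is MXN → INR → SEK → MXN:
MXN 483,000.00 ÷ 0.23572 = INR 2,049,041.24
INR 2,049,041.24 × 0.12399 = SEK 254,060.62
SEK 254,060.62 ÷ 0.51719 = MXN 491,232.67
Profit = MXN 491,232.67 − MXN 483,000.00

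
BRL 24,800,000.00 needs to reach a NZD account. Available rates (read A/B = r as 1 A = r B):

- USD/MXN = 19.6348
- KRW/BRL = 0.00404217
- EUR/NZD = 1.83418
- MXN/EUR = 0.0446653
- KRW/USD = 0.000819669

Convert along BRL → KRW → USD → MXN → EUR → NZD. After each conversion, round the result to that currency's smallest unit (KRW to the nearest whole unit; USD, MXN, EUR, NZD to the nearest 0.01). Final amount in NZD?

BRL 24,800,000.00 ÷ 0.00404217 = KRW 6,135,318,406
KRW 6,135,318,406 × 0.000819669 = USD 5,028,930.30
USD 5,028,930.30 × 19.6348 = MXN 98,742,040.65
MXN 98,742,040.65 × 0.0446653 = EUR 4,410,342.87
EUR 4,410,342.87 × 1.83418 = NZD 8,089,362.69

NZD 8,089,362.69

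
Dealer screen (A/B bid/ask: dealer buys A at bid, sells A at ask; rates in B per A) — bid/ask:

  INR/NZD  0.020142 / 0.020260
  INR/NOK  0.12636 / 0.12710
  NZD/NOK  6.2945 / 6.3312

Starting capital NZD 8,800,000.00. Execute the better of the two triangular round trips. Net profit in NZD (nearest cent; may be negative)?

Net result: NZD -21,891.37 (no profitable arbitrage after spreads)

Best loop NZD → NOK → INR → NZD:
NZD 8,800,000.00 × 6.2945 (sell NZD at bid) = NOK 55,391,600.00
NOK 55,391,600.00 ÷ 0.12710 (buy INR at ask) = INR 435,811,172.31
INR 435,811,172.31 × 0.020142 (sell INR at bid) = NZD 8,778,108.63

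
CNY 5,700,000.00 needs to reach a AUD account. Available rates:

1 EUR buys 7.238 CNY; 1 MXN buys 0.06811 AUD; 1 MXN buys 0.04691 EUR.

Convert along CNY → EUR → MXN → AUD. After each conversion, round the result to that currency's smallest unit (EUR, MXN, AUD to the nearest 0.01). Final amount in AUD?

CNY 5,700,000.00 ÷ 7.238 = EUR 787,510.36
EUR 787,510.36 ÷ 0.04691 = MXN 16,787,686.21
MXN 16,787,686.21 × 0.06811 = AUD 1,143,409.31

AUD 1,143,409.31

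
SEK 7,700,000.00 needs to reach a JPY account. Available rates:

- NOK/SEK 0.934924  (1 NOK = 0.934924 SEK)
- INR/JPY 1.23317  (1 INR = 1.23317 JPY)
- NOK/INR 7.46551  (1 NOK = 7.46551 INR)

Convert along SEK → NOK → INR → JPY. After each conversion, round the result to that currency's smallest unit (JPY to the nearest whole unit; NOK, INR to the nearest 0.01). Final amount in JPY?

SEK 7,700,000.00 ÷ 0.934924 = NOK 8,235,963.56
NOK 8,235,963.56 × 7.46551 = INR 61,485,668.32
INR 61,485,668.32 × 1.23317 = JPY 75,822,282

JPY 75,822,282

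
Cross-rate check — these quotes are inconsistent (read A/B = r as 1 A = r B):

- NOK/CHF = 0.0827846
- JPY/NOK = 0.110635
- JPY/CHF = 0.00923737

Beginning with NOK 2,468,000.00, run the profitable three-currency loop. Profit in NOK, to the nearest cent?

Profit: NOK 21,151.90

Profitable loop is NOK → JPY → CHF → NOK:
NOK 2,468,000.00 ÷ 0.110635 = JPY 22,307,588
JPY 22,307,588 × 0.00923737 = CHF 206,063.44
CHF 206,063.44 ÷ 0.0827846 = NOK 2,489,151.90
Profit = NOK 2,489,151.90 − NOK 2,468,000.00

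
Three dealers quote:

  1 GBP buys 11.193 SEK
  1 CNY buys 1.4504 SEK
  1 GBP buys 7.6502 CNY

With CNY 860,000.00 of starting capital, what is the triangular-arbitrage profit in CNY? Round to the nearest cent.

Profit: CNY 7,529.75

Profitable loop is CNY → GBP → SEK → CNY:
CNY 860,000.00 ÷ 7.6502 = GBP 112,415.36
GBP 112,415.36 × 11.193 = SEK 1,258,265.14
SEK 1,258,265.14 ÷ 1.4504 = CNY 867,529.75
Profit = CNY 867,529.75 − CNY 860,000.00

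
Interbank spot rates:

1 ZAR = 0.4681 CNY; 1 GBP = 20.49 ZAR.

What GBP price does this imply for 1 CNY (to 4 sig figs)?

CNY/GBP = 0.1043

1 CNY ÷ 0.4681 = 2.1363 ZAR
2.1363 ZAR ÷ 20.49 = 0.10426 GBP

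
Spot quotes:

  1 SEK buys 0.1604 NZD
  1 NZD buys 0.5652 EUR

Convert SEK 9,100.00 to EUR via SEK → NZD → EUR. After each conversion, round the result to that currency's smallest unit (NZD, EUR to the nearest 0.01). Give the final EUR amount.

SEK 9,100.00 × 0.1604 = NZD 1,459.64
NZD 1,459.64 × 0.5652 = EUR 824.99

EUR 824.99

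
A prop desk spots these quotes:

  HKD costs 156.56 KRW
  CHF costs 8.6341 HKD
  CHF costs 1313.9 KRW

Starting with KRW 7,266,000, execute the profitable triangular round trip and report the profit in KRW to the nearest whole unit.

Profit: KRW 209,340

Profitable loop is KRW → CHF → HKD → KRW:
KRW 7,266,000 ÷ 1313.9 = CHF 5,530.10
CHF 5,530.10 × 8.6341 = HKD 47,747.45
HKD 47,747.45 × 156.56 = KRW 7,475,340
Profit = KRW 7,475,340 − KRW 7,266,000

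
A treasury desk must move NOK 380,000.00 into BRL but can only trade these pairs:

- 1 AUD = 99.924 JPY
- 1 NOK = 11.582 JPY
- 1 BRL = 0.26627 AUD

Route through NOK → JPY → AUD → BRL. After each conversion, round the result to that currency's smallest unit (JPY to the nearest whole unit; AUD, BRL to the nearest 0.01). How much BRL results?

NOK 380,000.00 × 11.582 = JPY 4,401,160
JPY 4,401,160 ÷ 99.924 = AUD 44,045.07
AUD 44,045.07 ÷ 0.26627 = BRL 165,415.07

BRL 165,415.07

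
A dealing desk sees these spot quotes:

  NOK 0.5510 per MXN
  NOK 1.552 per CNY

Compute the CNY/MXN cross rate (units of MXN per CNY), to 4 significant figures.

1 CNY × 1.552 = 1.552 NOK
1.552 NOK ÷ 0.5510 = 2.8167 MXN

CNY/MXN = 2.817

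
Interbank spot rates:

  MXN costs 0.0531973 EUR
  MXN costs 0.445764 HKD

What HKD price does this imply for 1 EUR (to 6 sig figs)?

1 EUR ÷ 0.0531973 = 18.7979 MXN
18.7979 MXN × 0.445764 = 8.37945 HKD

EUR/HKD = 8.37945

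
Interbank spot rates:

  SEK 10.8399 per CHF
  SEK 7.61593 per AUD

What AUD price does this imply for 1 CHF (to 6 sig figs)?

1 CHF × 10.8399 = 10.8399 SEK
10.8399 SEK ÷ 7.61593 = 1.42332 AUD

CHF/AUD = 1.42332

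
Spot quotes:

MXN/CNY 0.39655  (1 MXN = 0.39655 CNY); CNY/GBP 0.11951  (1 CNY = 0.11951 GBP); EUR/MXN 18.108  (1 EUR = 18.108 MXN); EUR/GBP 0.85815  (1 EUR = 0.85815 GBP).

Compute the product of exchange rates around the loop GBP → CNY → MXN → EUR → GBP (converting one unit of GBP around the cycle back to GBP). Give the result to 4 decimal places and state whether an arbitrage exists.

Around GBP → CNY → MXN → EUR → GBP: 1 ÷ 0.11951 ÷ 0.39655 ÷ 18.108 × 0.85815 = 0.999978
Product ≈ 1 (deviation 0.002%, within rounding noise).

1.0000 (no arbitrage)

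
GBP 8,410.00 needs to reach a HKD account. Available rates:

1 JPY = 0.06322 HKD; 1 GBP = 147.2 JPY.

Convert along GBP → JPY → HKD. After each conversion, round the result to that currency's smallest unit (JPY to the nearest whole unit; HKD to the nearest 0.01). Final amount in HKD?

GBP 8,410.00 × 147.2 = JPY 1,237,952
JPY 1,237,952 × 0.06322 = HKD 78,263.33

HKD 78,263.33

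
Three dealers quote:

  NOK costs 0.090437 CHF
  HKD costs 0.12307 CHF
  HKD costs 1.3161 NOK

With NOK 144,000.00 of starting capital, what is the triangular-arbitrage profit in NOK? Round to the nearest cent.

Profit: NOK 4,894.84

Profitable loop is NOK → HKD → CHF → NOK:
NOK 144,000.00 ÷ 1.3161 = HKD 109,414.18
HKD 109,414.18 × 0.12307 = CHF 13,465.60
CHF 13,465.60 ÷ 0.090437 = NOK 148,894.84
Profit = NOK 148,894.84 − NOK 144,000.00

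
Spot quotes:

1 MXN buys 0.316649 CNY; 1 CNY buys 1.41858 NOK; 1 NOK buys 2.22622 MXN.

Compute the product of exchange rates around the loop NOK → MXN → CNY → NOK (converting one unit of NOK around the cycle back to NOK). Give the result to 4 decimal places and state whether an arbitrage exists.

1.0000 (no arbitrage)

Around NOK → MXN → CNY → NOK: 1 × 2.22622 × 0.316649 × 1.41858 = 1.000000
Product ≈ 1 (deviation 0.000%, within rounding noise).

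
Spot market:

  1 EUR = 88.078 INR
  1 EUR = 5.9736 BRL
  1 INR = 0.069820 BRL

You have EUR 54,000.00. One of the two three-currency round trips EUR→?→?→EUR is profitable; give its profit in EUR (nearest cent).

Profit: EUR 1,591.05

Profitable loop is EUR → INR → BRL → EUR:
EUR 54,000.00 × 88.078 = INR 4,756,212.00
INR 4,756,212.00 × 0.069820 = BRL 332,078.72
BRL 332,078.72 ÷ 5.9736 = EUR 55,591.05
Profit = EUR 55,591.05 − EUR 54,000.00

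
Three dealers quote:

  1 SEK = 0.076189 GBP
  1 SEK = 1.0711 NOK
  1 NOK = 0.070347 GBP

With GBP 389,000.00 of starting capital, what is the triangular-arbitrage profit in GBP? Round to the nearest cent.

Profit: GBP 4,338.33

Profitable loop is GBP → NOK → SEK → GBP:
GBP 389,000.00 ÷ 0.070347 = NOK 5,529,731.19
NOK 5,529,731.19 ÷ 1.0711 = SEK 5,162,665.66
SEK 5,162,665.66 × 0.076189 = GBP 393,338.33
Profit = GBP 393,338.33 − GBP 389,000.00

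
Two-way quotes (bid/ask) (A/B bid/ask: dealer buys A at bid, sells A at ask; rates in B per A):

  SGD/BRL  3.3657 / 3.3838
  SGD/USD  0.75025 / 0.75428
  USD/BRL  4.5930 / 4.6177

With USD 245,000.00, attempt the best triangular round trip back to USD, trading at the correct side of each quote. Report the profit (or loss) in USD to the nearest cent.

Net profit: USD 4,496.15

Best loop USD → BRL → SGD → USD:
USD 245,000.00 × 4.5930 (sell USD at bid) = BRL 1,125,285.00
BRL 1,125,285.00 ÷ 3.3838 (buy SGD at ask) = SGD 332,550.68
SGD 332,550.68 × 0.75025 (sell SGD at bid) = USD 249,496.15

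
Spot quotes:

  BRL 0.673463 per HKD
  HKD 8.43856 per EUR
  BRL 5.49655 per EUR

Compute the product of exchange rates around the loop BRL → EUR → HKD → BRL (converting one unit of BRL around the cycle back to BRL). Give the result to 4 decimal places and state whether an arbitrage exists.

Around BRL → EUR → HKD → BRL: 1 ÷ 5.49655 × 8.43856 × 0.673463 = 1.033932
Product > 1; profitable direction is BRL → EUR → HKD → BRL.

1.0339 (arbitrage exists)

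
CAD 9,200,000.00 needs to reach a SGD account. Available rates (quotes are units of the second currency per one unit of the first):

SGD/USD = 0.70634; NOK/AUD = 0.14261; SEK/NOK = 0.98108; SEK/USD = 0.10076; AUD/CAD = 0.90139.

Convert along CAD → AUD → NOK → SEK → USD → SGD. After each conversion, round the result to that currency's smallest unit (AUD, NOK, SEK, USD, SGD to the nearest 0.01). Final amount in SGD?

CAD 9,200,000.00 ÷ 0.90139 = AUD 10,206,458.91
AUD 10,206,458.91 ÷ 0.14261 = NOK 71,569,026.79
NOK 71,569,026.79 ÷ 0.98108 = SEK 72,949,226.15
SEK 72,949,226.15 × 0.10076 = USD 7,350,364.03
USD 7,350,364.03 ÷ 0.70634 = SGD 10,406,268.98

SGD 10,406,268.98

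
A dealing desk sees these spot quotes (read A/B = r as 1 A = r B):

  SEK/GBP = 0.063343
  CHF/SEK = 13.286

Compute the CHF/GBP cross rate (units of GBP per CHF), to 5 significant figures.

CHF/GBP = 0.84158

1 CHF × 13.286 = 13.286 SEK
13.286 SEK × 0.063343 = 0.841575 GBP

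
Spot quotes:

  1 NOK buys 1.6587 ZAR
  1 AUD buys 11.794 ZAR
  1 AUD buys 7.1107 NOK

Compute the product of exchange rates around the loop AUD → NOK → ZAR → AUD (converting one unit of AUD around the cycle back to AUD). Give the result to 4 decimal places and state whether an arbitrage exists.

1.0000 (no arbitrage)

Around AUD → NOK → ZAR → AUD: 1 × 7.1107 × 1.6587 ÷ 11.794 = 1.000044
Product ≈ 1 (deviation 0.004%, within rounding noise).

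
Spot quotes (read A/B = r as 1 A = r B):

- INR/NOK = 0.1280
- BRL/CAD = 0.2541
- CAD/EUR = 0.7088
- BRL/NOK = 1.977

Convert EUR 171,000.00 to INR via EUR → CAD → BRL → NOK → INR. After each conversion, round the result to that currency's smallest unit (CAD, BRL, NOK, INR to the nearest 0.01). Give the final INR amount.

INR 14,664,404.61

EUR 171,000.00 ÷ 0.7088 = CAD 241,252.82
CAD 241,252.82 ÷ 0.2541 = BRL 949,440.46
BRL 949,440.46 × 1.977 = NOK 1,877,043.79
NOK 1,877,043.79 ÷ 0.1280 = INR 14,664,404.61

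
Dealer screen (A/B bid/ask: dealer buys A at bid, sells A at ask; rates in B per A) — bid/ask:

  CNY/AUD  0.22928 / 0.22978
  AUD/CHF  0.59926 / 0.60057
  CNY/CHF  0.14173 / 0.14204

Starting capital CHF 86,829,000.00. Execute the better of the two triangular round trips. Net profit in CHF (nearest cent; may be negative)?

Net profit: CHF 2,347,562.40

Best loop CHF → AUD → CNY → CHF:
CHF 86,829,000.00 ÷ 0.60057 (buy AUD at ask) = AUD 144,577,651.23
AUD 144,577,651.23 ÷ 0.22978 (buy CNY at ask) = CNY 629,200,327.41
CNY 629,200,327.41 × 0.14173 (sell CNY at bid) = CHF 89,176,562.40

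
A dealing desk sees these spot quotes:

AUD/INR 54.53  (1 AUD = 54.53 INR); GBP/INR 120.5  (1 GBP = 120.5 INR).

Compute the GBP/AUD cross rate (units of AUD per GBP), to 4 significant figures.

1 GBP × 120.5 = 120.5 INR
120.5 INR ÷ 54.53 = 2.20979 AUD

GBP/AUD = 2.210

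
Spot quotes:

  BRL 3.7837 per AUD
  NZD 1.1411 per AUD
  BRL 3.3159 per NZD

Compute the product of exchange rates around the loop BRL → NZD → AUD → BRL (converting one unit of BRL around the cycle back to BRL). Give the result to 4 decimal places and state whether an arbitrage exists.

Around BRL → NZD → AUD → BRL: 1 ÷ 3.3159 ÷ 1.1411 × 3.7837 = 0.999981
Product ≈ 1 (deviation 0.002%, within rounding noise).

1.0000 (no arbitrage)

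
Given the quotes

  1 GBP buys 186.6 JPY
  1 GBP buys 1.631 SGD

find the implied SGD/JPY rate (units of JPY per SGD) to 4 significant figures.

1 SGD ÷ 1.631 = 0.613121 GBP
0.613121 GBP × 186.6 = 114.408 JPY

SGD/JPY = 114.4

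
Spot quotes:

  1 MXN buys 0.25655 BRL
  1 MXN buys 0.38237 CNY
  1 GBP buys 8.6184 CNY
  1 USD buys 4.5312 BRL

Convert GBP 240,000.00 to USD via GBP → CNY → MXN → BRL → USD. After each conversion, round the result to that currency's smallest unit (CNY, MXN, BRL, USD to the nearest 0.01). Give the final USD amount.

USD 306,275.93

GBP 240,000.00 × 8.6184 = CNY 2,068,416.00
CNY 2,068,416.00 ÷ 0.38237 = MXN 5,409,462.04
MXN 5,409,462.04 × 0.25655 = BRL 1,387,797.49
BRL 1,387,797.49 ÷ 4.5312 = USD 306,275.93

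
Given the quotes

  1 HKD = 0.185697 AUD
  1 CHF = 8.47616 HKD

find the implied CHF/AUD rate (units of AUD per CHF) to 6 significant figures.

CHF/AUD = 1.57400

1 CHF × 8.47616 = 8.47616 HKD
8.47616 HKD × 0.185697 = 1.574 AUD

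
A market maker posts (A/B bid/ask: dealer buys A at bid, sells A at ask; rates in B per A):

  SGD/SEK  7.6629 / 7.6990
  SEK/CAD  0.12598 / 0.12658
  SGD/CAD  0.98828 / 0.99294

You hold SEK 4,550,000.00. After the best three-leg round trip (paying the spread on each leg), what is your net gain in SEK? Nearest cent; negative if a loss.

Best loop SEK → SGD → CAD → SEK:
SEK 4,550,000.00 ÷ 7.6990 (buy SGD at ask) = SGD 590,985.84
SGD 590,985.84 × 0.98828 (sell SGD at bid) = CAD 584,059.49
CAD 584,059.49 ÷ 0.12658 (buy SEK at ask) = SEK 4,614,153.01

Net profit: SEK 64,153.01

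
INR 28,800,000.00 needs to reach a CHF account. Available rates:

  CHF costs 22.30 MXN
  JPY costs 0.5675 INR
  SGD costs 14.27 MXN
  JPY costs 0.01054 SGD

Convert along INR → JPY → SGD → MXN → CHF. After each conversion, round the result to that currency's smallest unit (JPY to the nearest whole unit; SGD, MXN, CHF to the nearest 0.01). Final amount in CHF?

CHF 342,283.80

INR 28,800,000.00 ÷ 0.5675 = JPY 50,748,899
JPY 50,748,899 × 0.01054 = SGD 534,893.40
SGD 534,893.40 × 14.27 = MXN 7,632,928.82
MXN 7,632,928.82 ÷ 22.30 = CHF 342,283.80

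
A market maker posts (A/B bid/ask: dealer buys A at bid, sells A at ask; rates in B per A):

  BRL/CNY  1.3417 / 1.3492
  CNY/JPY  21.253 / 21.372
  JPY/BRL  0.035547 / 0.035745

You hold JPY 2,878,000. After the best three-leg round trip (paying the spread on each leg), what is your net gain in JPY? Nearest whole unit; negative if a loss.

Best loop JPY → BRL → CNY → JPY:
JPY 2,878,000 × 0.035547 (sell JPY at bid) = BRL 102,304.27
BRL 102,304.27 × 1.3417 (sell BRL at bid) = CNY 137,261.63
CNY 137,261.63 × 21.253 (sell CNY at bid) = JPY 2,917,222

Net profit: JPY 39,222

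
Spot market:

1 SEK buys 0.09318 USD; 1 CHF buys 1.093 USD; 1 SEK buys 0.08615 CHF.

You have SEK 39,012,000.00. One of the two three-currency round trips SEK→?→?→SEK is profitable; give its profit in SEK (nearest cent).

Profit: SEK 411,116.48

Profitable loop is SEK → CHF → USD → SEK:
SEK 39,012,000.00 × 0.08615 = CHF 3,360,883.80
CHF 3,360,883.80 × 1.093 = USD 3,673,445.99
USD 3,673,445.99 ÷ 0.09318 = SEK 39,423,116.48
Profit = SEK 39,423,116.48 − SEK 39,012,000.00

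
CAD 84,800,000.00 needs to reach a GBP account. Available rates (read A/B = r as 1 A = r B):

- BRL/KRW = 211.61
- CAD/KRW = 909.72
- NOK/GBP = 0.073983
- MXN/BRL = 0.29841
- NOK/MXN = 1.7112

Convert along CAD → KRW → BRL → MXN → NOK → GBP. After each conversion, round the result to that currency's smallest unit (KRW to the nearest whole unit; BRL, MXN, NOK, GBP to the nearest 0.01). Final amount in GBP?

GBP 52,818,395.16

CAD 84,800,000.00 × 909.72 = KRW 77,144,256,000
KRW 77,144,256,000 ÷ 211.61 = BRL 364,558,650.35
BRL 364,558,650.35 ÷ 0.29841 = MXN 1,221,670,354.04
MXN 1,221,670,354.04 ÷ 1.7112 = NOK 713,926,106.85
NOK 713,926,106.85 × 0.073983 = GBP 52,818,395.16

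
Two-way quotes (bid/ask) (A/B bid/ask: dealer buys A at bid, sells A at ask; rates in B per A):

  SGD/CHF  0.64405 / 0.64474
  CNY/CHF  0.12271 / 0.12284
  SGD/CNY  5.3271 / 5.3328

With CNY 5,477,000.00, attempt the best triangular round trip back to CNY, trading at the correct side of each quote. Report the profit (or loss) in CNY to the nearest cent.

Net profit: CNY 76,016.09

Best loop CNY → CHF → SGD → CNY:
CNY 5,477,000.00 × 0.12271 (sell CNY at bid) = CHF 672,082.67
CHF 672,082.67 ÷ 0.64474 (buy SGD at ask) = SGD 1,042,408.83
SGD 1,042,408.83 × 5.3271 (sell SGD at bid) = CNY 5,553,016.09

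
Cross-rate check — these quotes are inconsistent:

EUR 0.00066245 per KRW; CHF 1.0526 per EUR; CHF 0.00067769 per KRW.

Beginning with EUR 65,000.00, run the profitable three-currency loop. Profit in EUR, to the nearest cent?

Profitable loop is EUR → CHF → KRW → EUR:
EUR 65,000.00 × 1.0526 = CHF 68,419.00
CHF 68,419.00 ÷ 0.00067769 = KRW 100,959,141
KRW 100,959,141 × 0.00066245 = EUR 66,880.38
Profit = EUR 66,880.38 − EUR 65,000.00

Profit: EUR 1,880.38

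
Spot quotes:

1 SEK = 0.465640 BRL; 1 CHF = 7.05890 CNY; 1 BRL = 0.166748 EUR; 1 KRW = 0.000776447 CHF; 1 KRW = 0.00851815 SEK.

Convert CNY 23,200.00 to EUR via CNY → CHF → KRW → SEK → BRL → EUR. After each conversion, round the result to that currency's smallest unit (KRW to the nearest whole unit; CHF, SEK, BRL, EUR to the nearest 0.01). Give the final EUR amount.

EUR 2,799.60

CNY 23,200.00 ÷ 7.05890 = CHF 3,286.63
CHF 3,286.63 ÷ 0.000776447 = KRW 4,232,910
KRW 4,232,910 × 0.00851815 = SEK 36,056.56
SEK 36,056.56 × 0.465640 = BRL 16,789.38
BRL 16,789.38 × 0.166748 = EUR 2,799.60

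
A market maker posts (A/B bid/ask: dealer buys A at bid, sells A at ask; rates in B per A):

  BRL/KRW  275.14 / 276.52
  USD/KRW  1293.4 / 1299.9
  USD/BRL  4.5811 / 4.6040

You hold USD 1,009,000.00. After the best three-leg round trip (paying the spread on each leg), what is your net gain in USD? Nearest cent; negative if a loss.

Best loop USD → KRW → BRL → USD:
USD 1,009,000.00 × 1293.4 (sell USD at bid) = KRW 1,305,040,600
KRW 1,305,040,600 ÷ 276.52 (buy BRL at ask) = BRL 4,719,516.13
BRL 4,719,516.13 ÷ 4.6040 (buy USD at ask) = USD 1,025,090.38

Net profit: USD 16,090.38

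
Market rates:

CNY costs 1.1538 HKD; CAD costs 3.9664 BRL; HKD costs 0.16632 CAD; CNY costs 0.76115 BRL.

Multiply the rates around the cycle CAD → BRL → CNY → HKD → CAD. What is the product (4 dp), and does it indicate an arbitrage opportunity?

Around CAD → BRL → CNY → HKD → CAD: 1 × 3.9664 ÷ 0.76115 × 1.1538 × 0.16632 = 1.000003
Product ≈ 1 (deviation 0.000%, within rounding noise).

1.0000 (no arbitrage)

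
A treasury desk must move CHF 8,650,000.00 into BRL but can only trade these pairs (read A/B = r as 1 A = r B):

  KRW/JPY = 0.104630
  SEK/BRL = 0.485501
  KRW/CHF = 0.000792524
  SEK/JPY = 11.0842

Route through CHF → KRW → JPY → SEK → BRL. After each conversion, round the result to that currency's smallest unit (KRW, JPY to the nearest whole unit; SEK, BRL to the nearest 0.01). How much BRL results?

CHF 8,650,000.00 ÷ 0.000792524 = KRW 10,914,495,965
KRW 10,914,495,965 × 0.104630 = JPY 1,141,983,713
JPY 1,141,983,713 ÷ 11.0842 = SEK 103,028,068.15
SEK 103,028,068.15 × 0.485501 = BRL 50,020,230.11

BRL 50,020,230.11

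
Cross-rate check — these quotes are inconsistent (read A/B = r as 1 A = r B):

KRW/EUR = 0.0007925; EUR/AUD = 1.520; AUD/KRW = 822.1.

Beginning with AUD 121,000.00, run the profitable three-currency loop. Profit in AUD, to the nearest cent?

Profitable loop is AUD → EUR → KRW → AUD:
AUD 121,000.00 ÷ 1.520 = EUR 79,605.26
EUR 79,605.26 ÷ 0.0007925 = KRW 100,448,282
KRW 100,448,282 ÷ 822.1 = AUD 122,184.99
Profit = AUD 122,184.99 − AUD 121,000.00

Profit: AUD 1,184.99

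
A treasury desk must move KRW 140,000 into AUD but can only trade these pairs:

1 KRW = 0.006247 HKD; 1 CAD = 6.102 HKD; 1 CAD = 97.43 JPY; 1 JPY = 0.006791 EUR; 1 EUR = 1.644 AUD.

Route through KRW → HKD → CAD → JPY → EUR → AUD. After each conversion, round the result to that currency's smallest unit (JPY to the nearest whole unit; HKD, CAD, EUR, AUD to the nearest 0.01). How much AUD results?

AUD 155.92

KRW 140,000 × 0.006247 = HKD 874.58
HKD 874.58 ÷ 6.102 = CAD 143.33
CAD 143.33 × 97.43 = JPY 13,965
JPY 13,965 × 0.006791 = EUR 94.84
EUR 94.84 × 1.644 = AUD 155.92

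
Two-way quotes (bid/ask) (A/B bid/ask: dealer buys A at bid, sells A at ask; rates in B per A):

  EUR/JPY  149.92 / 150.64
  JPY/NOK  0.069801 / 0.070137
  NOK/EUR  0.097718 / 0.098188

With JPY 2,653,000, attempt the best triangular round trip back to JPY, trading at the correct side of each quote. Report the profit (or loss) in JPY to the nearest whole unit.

Best loop JPY → NOK → EUR → JPY:
JPY 2,653,000 × 0.069801 (sell JPY at bid) = NOK 185,182.05
NOK 185,182.05 × 0.097718 (sell NOK at bid) = EUR 18,095.62
EUR 18,095.62 × 149.92 (sell EUR at bid) = JPY 2,712,895

Net profit: JPY 59,895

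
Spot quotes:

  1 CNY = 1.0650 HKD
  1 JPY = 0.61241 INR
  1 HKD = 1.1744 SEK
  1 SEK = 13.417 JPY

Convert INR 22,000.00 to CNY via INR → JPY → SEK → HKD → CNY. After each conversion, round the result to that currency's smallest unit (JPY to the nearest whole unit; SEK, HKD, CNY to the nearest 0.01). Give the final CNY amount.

CNY 2,140.74

INR 22,000.00 ÷ 0.61241 = JPY 35,924
JPY 35,924 ÷ 13.417 = SEK 2,677.50
SEK 2,677.50 ÷ 1.1744 = HKD 2,279.89
HKD 2,279.89 ÷ 1.0650 = CNY 2,140.74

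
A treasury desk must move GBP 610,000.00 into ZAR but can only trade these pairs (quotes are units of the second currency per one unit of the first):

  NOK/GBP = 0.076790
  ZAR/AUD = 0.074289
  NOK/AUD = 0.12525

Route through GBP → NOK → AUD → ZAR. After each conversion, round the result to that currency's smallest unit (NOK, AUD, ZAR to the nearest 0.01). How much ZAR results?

ZAR 13,393,016.06

GBP 610,000.00 ÷ 0.076790 = NOK 7,943,742.67
NOK 7,943,742.67 × 0.12525 = AUD 994,953.77
AUD 994,953.77 ÷ 0.074289 = ZAR 13,393,016.06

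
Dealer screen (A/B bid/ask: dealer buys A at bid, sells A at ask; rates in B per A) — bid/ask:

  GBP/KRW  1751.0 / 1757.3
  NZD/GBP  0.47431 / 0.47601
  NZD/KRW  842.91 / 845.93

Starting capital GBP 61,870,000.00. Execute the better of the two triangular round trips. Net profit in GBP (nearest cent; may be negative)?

Net profit: GBP 474,670.89

Best loop GBP → NZD → KRW → GBP:
GBP 61,870,000.00 ÷ 0.47601 (buy NZD at ask) = NZD 129,976,261.00
NZD 129,976,261.00 × 842.91 (sell NZD at bid) = KRW 109,558,290,162
KRW 109,558,290,162 ÷ 1757.3 (buy GBP at ask) = GBP 62,344,670.89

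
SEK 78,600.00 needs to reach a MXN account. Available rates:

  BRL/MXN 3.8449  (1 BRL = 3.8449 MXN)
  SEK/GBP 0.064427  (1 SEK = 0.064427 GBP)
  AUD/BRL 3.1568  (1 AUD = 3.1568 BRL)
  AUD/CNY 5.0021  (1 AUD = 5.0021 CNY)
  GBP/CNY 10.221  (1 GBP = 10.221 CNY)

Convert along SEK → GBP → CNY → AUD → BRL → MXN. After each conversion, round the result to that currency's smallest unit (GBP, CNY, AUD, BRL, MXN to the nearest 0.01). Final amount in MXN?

SEK 78,600.00 × 0.064427 = GBP 5,063.96
GBP 5,063.96 × 10.221 = CNY 51,758.74
CNY 51,758.74 ÷ 5.0021 = AUD 10,347.40
AUD 10,347.40 × 3.1568 = BRL 32,664.67
BRL 32,664.67 × 3.8449 = MXN 125,592.39

MXN 125,592.39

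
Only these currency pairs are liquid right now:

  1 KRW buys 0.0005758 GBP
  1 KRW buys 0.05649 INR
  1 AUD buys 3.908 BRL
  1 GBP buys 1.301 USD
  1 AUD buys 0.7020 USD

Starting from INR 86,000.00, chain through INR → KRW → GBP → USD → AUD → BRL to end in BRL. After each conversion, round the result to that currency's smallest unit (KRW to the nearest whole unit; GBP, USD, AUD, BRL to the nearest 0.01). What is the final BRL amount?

BRL 6,348.78

INR 86,000.00 ÷ 0.05649 = KRW 1,522,393
KRW 1,522,393 × 0.0005758 = GBP 876.59
GBP 876.59 × 1.301 = USD 1,140.44
USD 1,140.44 ÷ 0.7020 = AUD 1,624.56
AUD 1,624.56 × 3.908 = BRL 6,348.78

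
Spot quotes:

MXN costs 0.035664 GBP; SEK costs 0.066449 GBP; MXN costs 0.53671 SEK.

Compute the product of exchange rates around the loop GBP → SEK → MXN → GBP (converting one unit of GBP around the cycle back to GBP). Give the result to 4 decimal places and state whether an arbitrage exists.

1.0000 (no arbitrage)

Around GBP → SEK → MXN → GBP: 1 ÷ 0.066449 ÷ 0.53671 × 0.035664 = 1.000004
Product ≈ 1 (deviation 0.000%, within rounding noise).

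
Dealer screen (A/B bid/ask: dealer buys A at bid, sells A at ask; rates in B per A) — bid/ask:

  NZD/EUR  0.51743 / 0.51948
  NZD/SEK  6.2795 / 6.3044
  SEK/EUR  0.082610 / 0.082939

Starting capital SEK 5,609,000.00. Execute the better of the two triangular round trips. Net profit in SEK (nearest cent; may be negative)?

Net result: SEK -7,887.51 (no profitable arbitrage after spreads)

Best loop SEK → EUR → NZD → SEK:
SEK 5,609,000.00 × 0.082610 (sell SEK at bid) = EUR 463,359.49
EUR 463,359.49 ÷ 0.51948 (buy NZD at ask) = NZD 891,967.91
NZD 891,967.91 × 6.2795 (sell NZD at bid) = SEK 5,601,112.49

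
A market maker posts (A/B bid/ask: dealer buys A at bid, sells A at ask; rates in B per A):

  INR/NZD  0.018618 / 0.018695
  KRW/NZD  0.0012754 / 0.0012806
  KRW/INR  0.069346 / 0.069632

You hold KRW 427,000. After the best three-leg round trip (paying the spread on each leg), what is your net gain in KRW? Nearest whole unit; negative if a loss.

Best loop KRW → INR → NZD → KRW:
KRW 427,000 × 0.069346 (sell KRW at bid) = INR 29,610.74
INR 29,610.74 × 0.018618 (sell INR at bid) = NZD 551.29
NZD 551.29 ÷ 0.0012806 (buy KRW at ask) = KRW 430,496

Net profit: KRW 3,496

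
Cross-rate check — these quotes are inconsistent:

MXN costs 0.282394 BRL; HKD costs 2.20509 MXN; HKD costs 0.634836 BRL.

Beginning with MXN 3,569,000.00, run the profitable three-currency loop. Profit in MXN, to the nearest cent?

Profitable loop is MXN → HKD → BRL → MXN:
MXN 3,569,000.00 ÷ 2.20509 = HKD 1,618,528.04
HKD 1,618,528.04 × 0.634836 = BRL 1,027,499.87
BRL 1,027,499.87 ÷ 0.282394 = MXN 3,638,532.93
Profit = MXN 3,638,532.93 − MXN 3,569,000.00

Profit: MXN 69,532.93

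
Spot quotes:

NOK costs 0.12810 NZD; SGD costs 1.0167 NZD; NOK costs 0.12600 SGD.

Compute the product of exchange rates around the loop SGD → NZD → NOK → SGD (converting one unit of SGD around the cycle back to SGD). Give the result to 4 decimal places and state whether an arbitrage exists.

1.0000 (no arbitrage)

Around SGD → NZD → NOK → SGD: 1 × 1.0167 ÷ 0.12810 × 0.12600 = 1.000033
Product ≈ 1 (deviation 0.003%, within rounding noise).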